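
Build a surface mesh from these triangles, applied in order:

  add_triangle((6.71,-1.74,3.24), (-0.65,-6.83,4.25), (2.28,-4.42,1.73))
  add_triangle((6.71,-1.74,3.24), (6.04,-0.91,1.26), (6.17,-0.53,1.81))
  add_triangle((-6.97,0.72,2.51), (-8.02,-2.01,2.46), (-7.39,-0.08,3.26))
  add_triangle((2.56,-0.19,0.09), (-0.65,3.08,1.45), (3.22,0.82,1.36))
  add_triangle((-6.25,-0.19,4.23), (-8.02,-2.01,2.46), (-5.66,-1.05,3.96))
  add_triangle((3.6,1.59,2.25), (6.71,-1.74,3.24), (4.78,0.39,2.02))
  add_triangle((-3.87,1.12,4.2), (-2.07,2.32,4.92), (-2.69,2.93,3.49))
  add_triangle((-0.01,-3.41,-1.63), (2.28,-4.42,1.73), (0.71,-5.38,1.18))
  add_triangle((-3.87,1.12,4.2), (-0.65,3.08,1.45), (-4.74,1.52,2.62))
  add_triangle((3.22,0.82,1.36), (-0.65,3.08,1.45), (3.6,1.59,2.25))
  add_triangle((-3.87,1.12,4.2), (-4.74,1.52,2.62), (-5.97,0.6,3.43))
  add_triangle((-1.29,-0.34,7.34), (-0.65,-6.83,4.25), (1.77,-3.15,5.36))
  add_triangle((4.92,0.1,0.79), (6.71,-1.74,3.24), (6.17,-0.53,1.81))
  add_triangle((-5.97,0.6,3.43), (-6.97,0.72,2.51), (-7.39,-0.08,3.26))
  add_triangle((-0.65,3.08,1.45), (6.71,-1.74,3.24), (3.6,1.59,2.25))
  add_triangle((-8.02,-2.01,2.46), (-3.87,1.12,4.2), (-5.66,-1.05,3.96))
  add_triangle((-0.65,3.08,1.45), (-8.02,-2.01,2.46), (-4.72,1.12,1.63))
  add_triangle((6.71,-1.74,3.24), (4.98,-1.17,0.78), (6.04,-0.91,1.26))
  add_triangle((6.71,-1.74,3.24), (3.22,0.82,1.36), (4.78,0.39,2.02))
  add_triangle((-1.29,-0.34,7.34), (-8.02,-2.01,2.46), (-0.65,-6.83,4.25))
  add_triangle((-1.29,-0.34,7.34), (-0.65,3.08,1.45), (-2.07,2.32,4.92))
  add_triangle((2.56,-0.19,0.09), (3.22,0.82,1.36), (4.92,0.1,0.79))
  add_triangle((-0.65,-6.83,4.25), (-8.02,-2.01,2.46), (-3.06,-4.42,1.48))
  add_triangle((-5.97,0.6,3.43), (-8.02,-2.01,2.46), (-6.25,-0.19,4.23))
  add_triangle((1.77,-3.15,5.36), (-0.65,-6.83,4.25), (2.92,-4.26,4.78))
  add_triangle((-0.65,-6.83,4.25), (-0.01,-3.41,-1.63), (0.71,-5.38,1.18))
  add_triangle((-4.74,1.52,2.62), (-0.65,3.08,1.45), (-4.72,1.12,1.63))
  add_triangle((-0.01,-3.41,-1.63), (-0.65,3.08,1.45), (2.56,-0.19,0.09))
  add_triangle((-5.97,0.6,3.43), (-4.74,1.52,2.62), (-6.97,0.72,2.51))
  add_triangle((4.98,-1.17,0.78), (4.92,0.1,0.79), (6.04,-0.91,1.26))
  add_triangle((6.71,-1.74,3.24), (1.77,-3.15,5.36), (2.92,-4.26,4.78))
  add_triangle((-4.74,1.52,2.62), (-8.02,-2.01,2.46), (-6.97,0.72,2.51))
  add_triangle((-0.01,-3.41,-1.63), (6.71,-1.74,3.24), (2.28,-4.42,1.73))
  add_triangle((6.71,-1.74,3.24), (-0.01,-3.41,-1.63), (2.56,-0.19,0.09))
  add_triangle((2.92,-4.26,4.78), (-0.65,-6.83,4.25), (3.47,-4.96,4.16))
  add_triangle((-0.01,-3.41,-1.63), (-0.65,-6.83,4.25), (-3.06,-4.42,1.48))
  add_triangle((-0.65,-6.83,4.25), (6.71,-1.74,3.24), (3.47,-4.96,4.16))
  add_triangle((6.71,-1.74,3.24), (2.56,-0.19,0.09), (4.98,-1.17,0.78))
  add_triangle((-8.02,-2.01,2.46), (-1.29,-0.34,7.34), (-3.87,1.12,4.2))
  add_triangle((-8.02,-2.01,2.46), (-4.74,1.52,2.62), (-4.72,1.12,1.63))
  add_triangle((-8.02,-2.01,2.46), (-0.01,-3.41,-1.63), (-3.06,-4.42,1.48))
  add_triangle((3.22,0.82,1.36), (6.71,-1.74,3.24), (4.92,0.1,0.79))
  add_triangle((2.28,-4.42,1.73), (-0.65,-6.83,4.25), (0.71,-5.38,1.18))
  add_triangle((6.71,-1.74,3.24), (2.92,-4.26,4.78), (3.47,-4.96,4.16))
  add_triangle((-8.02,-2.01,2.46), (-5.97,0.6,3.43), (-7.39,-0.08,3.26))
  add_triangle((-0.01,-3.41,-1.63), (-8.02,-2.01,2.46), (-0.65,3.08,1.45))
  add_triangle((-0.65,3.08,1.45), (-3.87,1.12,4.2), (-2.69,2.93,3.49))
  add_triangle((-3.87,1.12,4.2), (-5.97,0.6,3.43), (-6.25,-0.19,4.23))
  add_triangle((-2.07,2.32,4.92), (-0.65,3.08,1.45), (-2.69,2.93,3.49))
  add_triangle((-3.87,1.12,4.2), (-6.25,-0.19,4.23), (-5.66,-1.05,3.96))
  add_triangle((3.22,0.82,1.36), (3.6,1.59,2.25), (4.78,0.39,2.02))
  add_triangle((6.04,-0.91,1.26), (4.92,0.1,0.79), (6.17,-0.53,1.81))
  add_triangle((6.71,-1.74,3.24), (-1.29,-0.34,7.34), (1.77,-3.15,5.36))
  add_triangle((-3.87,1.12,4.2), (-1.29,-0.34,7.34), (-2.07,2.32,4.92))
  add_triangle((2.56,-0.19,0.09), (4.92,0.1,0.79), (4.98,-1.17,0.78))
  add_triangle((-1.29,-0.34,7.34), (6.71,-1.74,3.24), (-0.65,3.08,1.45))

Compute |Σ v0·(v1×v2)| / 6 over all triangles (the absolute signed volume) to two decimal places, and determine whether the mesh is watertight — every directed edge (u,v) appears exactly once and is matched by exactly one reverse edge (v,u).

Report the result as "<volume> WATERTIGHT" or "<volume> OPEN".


303.00 WATERTIGHT

Per-triangle v0·(v1×v2)/6:
  t1: +14.6181
  t2: +1.1240
  t3: +2.3937
  t4: +0.9473
  t5: +2.9521
  t6: +1.7455
  t7: +3.0767
  t8: +3.3040
  t9: +4.7795
  t10: +0.6475
  t11: +2.1276
  t12: +21.6627
  t13: -0.0983
  t14: +1.2426
  t15: +3.3118
  t16: -4.7283
  t17: -3.0599
  t18: +0.9675
  t19: -0.1782
  t20: +61.7951
  t21: +3.4088
  t22: +0.0313
  t23: +14.9543
  t24: +3.5392
  t25: +7.8535
  t26: +4.4429
  t27: +1.8816
  t28: -0.0353
  t29: +1.5499
  t30: +0.3191
  t31: +7.5068
  t32: -2.4982
  t33: +9.3595
  t34: +5.2353
  t35: +5.4903
  t36: +11.7273
  t37: -1.2776
  t38: -0.7053
  t39: +19.4663
  t40: +2.9300
  t41: +10.4401
  t42: +2.6351
  t43: +5.2447
  t44: +5.5697
  t45: +1.0041
  t46: +1.3826
  t47: +0.0311
  t48: +2.0739
  t49: +2.3584
  t50: +1.6124
  t51: +0.3243
  t52: +0.5379
  t53: +20.5654
  t54: +7.8235
  t55: +0.3308
  t56: +27.2574
Σ = +303.0020 → |volume| = 303.00

Directed edges: 168 total, each appears once with its reverse present → watertight.


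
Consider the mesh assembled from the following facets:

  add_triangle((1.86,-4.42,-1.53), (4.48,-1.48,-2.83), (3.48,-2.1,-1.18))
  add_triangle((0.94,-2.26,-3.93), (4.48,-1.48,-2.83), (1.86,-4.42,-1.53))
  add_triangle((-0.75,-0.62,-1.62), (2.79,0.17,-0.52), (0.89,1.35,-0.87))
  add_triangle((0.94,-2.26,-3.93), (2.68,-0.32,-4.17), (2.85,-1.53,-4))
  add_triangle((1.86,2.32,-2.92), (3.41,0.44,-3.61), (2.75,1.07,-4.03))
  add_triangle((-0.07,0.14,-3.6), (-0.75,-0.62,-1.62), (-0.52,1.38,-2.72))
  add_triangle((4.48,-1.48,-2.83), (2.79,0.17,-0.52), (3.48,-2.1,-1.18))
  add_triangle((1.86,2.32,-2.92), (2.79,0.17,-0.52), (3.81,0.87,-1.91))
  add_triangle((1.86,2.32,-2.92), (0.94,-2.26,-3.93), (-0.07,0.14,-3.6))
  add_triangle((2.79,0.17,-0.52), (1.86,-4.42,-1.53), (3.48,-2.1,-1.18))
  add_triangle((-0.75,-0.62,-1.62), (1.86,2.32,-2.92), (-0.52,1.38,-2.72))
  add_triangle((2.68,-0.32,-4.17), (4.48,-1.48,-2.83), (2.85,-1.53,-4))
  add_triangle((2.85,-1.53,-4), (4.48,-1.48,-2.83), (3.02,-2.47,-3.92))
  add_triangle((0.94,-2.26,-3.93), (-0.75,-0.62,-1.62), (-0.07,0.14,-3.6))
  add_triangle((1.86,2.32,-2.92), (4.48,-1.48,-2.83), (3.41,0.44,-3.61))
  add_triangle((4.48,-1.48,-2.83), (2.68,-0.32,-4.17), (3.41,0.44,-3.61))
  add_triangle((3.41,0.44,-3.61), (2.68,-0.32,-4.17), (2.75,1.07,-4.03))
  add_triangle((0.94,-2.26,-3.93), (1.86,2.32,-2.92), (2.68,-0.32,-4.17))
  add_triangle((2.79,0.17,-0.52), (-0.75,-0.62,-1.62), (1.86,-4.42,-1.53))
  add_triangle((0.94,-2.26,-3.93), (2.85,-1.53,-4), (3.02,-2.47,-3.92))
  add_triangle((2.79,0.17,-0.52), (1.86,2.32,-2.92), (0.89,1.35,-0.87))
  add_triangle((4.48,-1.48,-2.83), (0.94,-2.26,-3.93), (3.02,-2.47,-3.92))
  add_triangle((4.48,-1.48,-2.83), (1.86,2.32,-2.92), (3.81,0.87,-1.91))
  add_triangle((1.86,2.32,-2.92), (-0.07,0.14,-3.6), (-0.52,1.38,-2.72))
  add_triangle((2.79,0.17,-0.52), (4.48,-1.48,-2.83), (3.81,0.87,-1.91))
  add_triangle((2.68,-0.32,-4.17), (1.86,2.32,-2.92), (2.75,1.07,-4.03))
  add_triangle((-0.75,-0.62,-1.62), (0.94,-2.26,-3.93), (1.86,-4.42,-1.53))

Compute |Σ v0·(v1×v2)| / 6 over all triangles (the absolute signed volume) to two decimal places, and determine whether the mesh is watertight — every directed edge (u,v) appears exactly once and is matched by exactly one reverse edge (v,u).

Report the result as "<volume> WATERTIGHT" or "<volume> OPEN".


39.39 OPEN

Per-triangle v0·(v1×v2)/6:
  t1: +3.1454
  t2: +8.9629
  t3: -1.2484
  t4: +1.7280
  t5: +0.9360
  t6: +0.7407
  t7: +1.7117
  t8: +0.4680
  t9: +4.1205
  t10: -0.1520
  t11: -1.4133
  t12: +2.0170
  t13: +1.5340
  t14: +1.4567
  t15: +1.1489
  t16: +2.2827
  t17: +0.9650
  t18: +2.8265
  t19: -3.3936
  t20: +1.3182
  t21: +0.8280
  t22: -0.7385
  t23: +3.8620
  t24: +2.0838
  t25: +1.5698
  t26: +0.2988
  t27: +2.3327
Σ = +39.3914 → |volume| = 39.39

Directed edges: 81 total; 3 unmatched, e.g. (0.89,1.35,-0.87)→(-0.75,-0.62,-1.62) → open.


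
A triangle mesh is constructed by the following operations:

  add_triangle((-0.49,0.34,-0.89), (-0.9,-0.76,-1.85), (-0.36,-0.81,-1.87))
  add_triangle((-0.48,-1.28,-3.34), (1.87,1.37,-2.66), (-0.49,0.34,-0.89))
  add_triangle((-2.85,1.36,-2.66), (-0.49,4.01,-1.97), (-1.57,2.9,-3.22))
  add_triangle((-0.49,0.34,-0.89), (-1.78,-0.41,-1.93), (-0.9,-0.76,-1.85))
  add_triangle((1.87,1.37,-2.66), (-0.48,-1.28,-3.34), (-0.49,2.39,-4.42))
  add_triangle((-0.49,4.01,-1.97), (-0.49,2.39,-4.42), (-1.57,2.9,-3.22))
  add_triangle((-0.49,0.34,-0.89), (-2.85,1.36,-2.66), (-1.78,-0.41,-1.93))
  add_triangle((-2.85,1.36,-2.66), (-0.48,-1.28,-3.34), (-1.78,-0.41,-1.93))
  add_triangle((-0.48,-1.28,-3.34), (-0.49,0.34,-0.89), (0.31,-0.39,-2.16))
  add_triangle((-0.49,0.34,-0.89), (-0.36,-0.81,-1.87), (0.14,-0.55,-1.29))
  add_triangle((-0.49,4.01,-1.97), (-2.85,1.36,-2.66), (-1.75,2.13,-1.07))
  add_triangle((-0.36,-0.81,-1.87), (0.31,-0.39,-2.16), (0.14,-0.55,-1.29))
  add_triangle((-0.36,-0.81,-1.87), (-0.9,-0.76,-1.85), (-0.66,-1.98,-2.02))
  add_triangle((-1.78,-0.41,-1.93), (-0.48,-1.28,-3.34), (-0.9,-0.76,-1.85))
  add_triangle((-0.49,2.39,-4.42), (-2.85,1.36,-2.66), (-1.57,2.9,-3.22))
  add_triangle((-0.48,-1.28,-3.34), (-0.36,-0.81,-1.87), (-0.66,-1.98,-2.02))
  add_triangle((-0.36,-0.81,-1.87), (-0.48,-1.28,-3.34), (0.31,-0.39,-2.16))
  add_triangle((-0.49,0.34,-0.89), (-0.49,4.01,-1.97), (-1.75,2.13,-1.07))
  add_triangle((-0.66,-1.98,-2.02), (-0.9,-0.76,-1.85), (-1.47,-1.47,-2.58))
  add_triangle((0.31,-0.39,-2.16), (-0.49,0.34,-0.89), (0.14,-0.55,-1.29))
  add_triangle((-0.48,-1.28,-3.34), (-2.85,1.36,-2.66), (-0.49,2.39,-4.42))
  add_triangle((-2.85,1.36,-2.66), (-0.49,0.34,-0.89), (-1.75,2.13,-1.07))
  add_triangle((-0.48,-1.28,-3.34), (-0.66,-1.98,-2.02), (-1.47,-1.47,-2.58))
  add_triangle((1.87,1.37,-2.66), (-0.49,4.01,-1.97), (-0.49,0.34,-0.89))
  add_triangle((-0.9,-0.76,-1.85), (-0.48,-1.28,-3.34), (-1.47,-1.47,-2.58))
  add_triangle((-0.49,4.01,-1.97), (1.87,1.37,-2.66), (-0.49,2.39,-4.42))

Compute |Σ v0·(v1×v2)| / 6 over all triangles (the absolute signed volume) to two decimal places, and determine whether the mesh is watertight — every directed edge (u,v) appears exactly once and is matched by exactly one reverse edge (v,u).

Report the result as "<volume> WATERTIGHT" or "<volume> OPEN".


21.47 WATERTIGHT

Per-triangle v0·(v1×v2)/6:
  t1: -0.1189
  t2: -1.3355
  t3: +1.6019
  t4: -0.1763
  t5: +4.9271
  t6: +2.3996
  t7: -0.2724
  t8: +1.5375
  t9: +0.3235
  t10: -0.0887
  t11: +1.9409
  t12: +0.0641
  t13: -0.1908
  t14: +0.1590
  t15: +2.2513
  t16: -0.0420
  t17: +0.0100
  t18: -0.7127
  t19: -0.1170
  t20: -0.0787
  t21: +5.8024
  t22: -0.2945
  t23: +0.6388
  t24: -1.5800
  t25: +0.1387
  t26: +4.6827
Σ = +21.4698 → |volume| = 21.47

Directed edges: 78 total, each appears once with its reverse present → watertight.


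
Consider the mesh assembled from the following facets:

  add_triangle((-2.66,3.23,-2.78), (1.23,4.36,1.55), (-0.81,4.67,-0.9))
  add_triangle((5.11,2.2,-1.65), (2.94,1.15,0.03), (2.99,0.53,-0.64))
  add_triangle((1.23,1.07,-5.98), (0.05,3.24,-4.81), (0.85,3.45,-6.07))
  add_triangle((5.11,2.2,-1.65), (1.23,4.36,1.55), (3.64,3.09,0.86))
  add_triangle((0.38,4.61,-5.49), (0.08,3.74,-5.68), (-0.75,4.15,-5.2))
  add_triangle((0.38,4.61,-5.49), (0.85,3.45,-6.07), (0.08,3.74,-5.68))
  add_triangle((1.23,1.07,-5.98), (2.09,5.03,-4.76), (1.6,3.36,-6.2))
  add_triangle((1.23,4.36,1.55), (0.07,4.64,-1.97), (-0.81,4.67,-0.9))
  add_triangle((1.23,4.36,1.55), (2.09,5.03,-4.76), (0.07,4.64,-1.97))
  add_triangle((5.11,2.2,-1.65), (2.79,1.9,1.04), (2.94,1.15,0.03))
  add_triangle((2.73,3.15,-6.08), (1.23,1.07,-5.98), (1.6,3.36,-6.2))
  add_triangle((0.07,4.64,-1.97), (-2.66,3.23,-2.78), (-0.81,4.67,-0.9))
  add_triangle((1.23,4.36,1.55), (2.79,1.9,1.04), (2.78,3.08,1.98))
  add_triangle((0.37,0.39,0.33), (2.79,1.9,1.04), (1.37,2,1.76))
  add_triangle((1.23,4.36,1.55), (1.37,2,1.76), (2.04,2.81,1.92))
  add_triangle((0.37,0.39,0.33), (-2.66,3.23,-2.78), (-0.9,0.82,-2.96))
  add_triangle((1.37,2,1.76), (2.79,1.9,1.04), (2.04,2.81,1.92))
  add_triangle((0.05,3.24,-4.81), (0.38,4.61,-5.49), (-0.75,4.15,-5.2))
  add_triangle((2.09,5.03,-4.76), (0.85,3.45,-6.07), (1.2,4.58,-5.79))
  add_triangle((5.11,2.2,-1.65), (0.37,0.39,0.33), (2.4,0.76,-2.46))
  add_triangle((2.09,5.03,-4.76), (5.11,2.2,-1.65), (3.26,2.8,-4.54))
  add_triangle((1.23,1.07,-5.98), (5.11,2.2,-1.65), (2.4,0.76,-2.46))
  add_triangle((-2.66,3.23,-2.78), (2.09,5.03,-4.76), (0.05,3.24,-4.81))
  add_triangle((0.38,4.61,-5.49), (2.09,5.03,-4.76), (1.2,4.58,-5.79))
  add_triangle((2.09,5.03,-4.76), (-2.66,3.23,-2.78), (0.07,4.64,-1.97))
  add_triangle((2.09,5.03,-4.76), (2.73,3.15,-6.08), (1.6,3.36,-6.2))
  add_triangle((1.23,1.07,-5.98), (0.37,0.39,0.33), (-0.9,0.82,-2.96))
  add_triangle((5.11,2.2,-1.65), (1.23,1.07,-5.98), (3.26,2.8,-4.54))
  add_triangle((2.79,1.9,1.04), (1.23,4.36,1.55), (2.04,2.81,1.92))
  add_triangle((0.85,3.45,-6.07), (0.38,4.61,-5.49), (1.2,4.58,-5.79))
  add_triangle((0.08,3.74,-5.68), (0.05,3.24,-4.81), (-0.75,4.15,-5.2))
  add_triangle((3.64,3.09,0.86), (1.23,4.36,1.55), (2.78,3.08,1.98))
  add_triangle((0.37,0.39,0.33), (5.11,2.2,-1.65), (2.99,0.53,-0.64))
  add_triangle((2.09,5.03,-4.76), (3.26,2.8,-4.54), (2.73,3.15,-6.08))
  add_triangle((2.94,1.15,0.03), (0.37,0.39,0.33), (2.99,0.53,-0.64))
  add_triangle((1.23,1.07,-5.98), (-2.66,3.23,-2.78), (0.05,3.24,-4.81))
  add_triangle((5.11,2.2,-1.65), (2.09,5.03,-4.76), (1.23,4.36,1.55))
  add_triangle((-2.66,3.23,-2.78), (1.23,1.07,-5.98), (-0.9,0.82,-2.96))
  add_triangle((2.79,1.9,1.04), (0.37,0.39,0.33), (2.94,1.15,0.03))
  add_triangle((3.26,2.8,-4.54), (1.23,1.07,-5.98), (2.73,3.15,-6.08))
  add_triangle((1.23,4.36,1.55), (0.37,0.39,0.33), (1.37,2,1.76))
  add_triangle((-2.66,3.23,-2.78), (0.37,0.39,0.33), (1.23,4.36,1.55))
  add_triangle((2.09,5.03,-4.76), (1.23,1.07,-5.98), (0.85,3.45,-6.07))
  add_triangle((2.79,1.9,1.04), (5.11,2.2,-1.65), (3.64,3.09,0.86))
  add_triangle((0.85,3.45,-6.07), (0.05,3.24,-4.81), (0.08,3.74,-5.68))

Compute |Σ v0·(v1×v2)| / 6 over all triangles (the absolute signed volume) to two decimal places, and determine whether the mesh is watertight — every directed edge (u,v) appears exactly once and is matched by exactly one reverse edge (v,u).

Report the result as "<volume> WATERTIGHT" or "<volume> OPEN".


98.37 OPEN

Per-triangle v0·(v1×v2)/6:
  t1: +0.5710
  t2: +0.5995
  t3: +1.2681
  t4: +4.1144
  t5: +0.9836
  t6: +0.8769
  t7: -1.1396
  t8: +3.2906
  t9: +7.6604
  t10: +0.7742
  t11: +2.6511
  t12: +3.2272
  t13: -0.9434
  t14: +0.0151
  t15: +0.4115
  t16: -0.7582
  t17: +0.2500
  t18: -0.7554
  t19: +0.9411
  t20: -0.2265
  t21: +7.4084
  t22: +2.0749
  t23: +6.1516
  t24: +1.2096
  t25: +7.6916
  t26: +3.0687
  t27: -0.8020
  t28: +5.0347
  t29: +1.1782
  t30: +1.0936
  t31: -0.0446
  t32: +2.1116
  t33: -0.3538
  t34: +3.1950
  t35: +0.0216
  t36: +5.1057
  t37: +20.1761
  t38: +3.1740
  t39: +0.0077
  t40: +1.8501
  t41: -0.0861
  t42: -0.2455
  t43: +4.2769
  t44: +1.3059
  t45: -0.0435
Σ = +98.3716 → |volume| = 98.37

Directed edges: 135 total; 9 unmatched, e.g. (2.79,1.9,1.04)→(2.78,3.08,1.98) → open.


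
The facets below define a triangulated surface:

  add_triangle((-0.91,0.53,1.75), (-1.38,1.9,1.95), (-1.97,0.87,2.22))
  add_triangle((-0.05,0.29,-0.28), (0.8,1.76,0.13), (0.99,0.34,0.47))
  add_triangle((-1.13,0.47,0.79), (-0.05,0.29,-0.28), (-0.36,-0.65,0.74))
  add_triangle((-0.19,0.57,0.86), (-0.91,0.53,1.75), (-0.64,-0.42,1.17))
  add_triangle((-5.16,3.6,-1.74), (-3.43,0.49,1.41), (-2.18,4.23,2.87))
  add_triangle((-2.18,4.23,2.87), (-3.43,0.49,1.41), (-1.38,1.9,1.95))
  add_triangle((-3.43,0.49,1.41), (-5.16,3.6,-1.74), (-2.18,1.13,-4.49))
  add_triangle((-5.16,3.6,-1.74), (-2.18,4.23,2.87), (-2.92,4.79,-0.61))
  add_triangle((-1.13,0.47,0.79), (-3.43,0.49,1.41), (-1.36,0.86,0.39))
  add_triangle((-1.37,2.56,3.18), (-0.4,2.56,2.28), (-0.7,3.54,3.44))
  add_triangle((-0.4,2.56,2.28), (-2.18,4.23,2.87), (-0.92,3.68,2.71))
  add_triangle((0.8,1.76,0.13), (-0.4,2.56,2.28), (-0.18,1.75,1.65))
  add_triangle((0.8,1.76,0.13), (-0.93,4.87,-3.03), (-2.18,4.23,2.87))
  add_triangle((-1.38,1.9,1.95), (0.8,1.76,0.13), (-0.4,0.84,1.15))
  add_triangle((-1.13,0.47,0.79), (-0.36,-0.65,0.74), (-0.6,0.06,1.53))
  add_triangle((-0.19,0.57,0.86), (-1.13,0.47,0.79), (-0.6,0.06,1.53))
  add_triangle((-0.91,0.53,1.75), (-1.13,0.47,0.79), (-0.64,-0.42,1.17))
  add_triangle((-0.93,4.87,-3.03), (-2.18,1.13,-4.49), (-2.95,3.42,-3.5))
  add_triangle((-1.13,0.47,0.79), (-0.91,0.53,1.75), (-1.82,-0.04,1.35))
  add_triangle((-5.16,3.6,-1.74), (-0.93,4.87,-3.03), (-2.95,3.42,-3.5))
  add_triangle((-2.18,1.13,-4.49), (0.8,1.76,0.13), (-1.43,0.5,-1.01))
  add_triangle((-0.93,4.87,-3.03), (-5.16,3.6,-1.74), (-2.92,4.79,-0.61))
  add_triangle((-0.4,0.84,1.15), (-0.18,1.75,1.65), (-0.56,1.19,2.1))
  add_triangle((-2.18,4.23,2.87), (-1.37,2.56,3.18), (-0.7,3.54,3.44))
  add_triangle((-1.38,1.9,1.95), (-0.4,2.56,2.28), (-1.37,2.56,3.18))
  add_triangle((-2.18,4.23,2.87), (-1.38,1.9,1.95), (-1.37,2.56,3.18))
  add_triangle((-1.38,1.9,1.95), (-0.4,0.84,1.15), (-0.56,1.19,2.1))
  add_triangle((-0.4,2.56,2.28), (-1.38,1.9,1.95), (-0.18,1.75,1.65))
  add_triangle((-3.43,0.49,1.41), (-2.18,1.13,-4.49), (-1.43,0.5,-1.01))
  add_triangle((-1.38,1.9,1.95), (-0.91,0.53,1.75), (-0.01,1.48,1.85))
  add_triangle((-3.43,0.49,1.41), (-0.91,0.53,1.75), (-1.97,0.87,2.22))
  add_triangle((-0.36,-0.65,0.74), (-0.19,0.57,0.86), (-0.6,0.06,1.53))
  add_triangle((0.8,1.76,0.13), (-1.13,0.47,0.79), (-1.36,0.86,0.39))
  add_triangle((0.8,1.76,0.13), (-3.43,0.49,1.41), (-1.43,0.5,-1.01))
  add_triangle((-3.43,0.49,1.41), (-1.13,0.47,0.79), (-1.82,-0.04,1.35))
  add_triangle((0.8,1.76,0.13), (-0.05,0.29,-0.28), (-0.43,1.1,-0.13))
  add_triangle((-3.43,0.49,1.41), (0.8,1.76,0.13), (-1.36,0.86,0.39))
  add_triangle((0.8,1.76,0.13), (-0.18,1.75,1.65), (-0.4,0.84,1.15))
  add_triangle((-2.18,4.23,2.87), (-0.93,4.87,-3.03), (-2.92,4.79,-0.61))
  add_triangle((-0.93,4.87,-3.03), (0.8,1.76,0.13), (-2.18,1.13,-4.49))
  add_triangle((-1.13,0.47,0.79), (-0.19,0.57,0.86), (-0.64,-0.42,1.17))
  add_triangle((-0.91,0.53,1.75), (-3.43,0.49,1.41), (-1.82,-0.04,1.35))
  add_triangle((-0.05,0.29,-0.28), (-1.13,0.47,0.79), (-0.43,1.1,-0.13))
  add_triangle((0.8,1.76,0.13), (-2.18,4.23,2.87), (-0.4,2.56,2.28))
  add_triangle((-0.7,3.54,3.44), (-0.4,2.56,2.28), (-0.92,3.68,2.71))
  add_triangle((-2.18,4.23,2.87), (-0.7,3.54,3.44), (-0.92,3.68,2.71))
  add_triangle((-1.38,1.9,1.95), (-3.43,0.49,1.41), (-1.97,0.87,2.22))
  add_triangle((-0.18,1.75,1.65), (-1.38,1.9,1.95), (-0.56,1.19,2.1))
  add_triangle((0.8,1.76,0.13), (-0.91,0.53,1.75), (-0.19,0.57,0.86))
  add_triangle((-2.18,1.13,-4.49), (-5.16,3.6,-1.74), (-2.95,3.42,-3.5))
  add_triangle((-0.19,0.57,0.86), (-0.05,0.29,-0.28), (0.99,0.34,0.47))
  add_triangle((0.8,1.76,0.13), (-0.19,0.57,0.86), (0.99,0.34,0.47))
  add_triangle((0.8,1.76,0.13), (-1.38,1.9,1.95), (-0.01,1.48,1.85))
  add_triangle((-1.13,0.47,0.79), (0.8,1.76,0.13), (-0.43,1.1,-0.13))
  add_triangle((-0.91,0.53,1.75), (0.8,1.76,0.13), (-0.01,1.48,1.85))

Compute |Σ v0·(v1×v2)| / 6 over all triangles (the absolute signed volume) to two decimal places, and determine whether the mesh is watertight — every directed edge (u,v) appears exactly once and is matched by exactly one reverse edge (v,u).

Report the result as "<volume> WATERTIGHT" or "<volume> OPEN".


68.84 OPEN

Per-triangle v0·(v1×v2)/6:
  t1: +0.2904
  t2: +0.0501
  t3: +0.0227
  t4: +0.0552
  t5: +11.8799
  t6: +1.1760
  t7: +7.0081
  t8: +7.6619
  t9: -0.1537
  t10: -0.0625
  t11: -0.2357
  t12: +0.0992
  t13: +6.4378
  t14: -0.3010
  t15: +0.1498
  t16: +0.1286
  t17: +0.1646
  t18: +4.8725
  t19: -0.1694
  t20: +5.9131
  t21: -1.3961
  t22: +7.7909
  t23: -0.0438
  t24: +1.1810
  t25: -0.3092
  t26: +0.3842
  t27: -0.0307
  t28: +0.0525
  t29: -0.1628
  t30: +0.4618
  t31: +0.1405
  t32: +0.0160
  t33: -0.2592
  t34: -1.7896
  t35: -0.1620
  t36: +0.0710
  t37: +0.3558
  t38: -0.0375
  t39: +6.3149
  t40: +1.5390
  t41: -0.1608
  t42: +0.3736
  t43: +0.0328
  t44: +1.3433
  t45: +0.0778
  t46: +0.5458
  t47: +0.9075
  t48: +0.3177
  t49: +0.0507
  t50: +5.2400
  t51: -0.0750
  t52: +0.2590
  t53: +0.7832
  t54: +0.2893
  t55: -0.2450
Σ = +68.8440 → |volume| = 68.84

Directed edges: 165 total; 3 unmatched, e.g. (-0.05,0.29,-0.28)→(-0.36,-0.65,0.74) → open.


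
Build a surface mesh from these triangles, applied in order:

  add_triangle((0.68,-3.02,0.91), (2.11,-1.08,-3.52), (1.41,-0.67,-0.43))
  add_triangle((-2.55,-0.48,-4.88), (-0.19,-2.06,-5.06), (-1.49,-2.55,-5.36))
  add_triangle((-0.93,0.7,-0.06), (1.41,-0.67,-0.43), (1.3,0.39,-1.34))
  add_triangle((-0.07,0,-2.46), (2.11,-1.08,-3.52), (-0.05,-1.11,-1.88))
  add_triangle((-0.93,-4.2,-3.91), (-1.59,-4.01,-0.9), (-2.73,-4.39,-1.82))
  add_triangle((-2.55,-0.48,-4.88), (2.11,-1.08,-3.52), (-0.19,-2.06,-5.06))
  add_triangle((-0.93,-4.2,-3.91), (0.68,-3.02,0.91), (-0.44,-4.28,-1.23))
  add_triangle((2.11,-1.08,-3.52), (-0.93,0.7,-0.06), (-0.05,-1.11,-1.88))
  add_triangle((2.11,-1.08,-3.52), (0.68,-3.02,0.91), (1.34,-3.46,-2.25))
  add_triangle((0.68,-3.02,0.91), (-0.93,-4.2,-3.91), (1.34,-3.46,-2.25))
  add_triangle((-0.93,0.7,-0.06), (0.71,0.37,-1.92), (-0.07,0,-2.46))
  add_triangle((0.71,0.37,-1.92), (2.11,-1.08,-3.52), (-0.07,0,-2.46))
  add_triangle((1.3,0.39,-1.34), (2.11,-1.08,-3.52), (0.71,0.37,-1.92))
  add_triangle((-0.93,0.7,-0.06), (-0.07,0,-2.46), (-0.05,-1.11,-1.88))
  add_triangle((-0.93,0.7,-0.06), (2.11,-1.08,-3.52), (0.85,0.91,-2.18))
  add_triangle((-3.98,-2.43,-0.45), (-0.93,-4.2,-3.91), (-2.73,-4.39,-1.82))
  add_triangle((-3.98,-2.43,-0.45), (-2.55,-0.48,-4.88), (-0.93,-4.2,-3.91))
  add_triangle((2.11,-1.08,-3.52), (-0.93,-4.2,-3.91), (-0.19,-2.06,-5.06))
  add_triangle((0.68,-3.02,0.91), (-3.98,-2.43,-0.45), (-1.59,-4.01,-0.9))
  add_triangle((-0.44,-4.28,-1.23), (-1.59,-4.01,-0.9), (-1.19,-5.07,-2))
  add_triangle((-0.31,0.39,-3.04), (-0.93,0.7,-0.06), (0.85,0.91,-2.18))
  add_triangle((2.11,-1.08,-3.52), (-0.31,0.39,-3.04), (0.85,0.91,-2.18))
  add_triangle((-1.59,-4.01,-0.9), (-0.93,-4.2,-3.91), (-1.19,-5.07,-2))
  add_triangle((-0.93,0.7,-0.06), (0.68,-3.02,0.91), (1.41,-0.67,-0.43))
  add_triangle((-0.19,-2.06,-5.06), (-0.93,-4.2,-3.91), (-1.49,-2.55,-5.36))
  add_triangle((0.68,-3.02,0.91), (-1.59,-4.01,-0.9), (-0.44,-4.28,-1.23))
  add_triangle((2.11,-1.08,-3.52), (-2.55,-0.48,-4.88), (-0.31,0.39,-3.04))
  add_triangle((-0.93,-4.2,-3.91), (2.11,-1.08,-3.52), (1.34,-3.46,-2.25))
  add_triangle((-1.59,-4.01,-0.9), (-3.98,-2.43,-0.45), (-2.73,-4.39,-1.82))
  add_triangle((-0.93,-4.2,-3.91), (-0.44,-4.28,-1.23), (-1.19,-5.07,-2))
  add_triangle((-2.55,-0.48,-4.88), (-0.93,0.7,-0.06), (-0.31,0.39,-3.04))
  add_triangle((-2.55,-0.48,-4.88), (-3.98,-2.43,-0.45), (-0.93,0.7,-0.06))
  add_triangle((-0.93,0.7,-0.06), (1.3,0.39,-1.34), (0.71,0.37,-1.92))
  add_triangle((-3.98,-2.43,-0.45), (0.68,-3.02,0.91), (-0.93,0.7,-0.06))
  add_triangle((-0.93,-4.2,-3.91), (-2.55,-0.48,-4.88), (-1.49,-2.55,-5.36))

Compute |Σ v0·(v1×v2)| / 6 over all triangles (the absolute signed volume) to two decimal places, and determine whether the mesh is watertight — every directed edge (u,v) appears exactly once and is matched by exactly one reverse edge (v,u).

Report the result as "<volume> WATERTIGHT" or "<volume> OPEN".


72.15 OPEN

Per-triangle v0·(v1×v2)/6:
  t1: +1.8434
  t2: +2.3718
  t3: -0.0241
  t4: +1.0043
  t5: +2.3722
  t6: +3.5537
  t7: +1.2779
  t8: -0.7982
  t9: +2.0081
  t10: +4.5698
  t11: +0.3603
  t12: +0.6739
  t13: +0.4867
  t14: +0.4215
  t15: -0.7022
  t16: +3.2317
  t17: +13.7810
  t18: +4.6986
  t19: +3.3207
  t20: +0.5766
  t21: +0.6712
  t22: +1.6206
  t23: +1.2031
  t24: -0.1500
  t25: +2.5917
  t26: +1.6720
  t27: +2.9762
  t28: +5.3041
  t29: +1.7459
  t30: +1.0965
  t31: +1.2376
  t32: +3.8938
  t33: +0.2174
  t34: +0.8035
  t35: +2.2364
Σ = +72.1476 → |volume| = 72.15

Directed edges: 105 total; 3 unmatched, e.g. (2.11,-1.08,-3.52)→(1.41,-0.67,-0.43) → open.


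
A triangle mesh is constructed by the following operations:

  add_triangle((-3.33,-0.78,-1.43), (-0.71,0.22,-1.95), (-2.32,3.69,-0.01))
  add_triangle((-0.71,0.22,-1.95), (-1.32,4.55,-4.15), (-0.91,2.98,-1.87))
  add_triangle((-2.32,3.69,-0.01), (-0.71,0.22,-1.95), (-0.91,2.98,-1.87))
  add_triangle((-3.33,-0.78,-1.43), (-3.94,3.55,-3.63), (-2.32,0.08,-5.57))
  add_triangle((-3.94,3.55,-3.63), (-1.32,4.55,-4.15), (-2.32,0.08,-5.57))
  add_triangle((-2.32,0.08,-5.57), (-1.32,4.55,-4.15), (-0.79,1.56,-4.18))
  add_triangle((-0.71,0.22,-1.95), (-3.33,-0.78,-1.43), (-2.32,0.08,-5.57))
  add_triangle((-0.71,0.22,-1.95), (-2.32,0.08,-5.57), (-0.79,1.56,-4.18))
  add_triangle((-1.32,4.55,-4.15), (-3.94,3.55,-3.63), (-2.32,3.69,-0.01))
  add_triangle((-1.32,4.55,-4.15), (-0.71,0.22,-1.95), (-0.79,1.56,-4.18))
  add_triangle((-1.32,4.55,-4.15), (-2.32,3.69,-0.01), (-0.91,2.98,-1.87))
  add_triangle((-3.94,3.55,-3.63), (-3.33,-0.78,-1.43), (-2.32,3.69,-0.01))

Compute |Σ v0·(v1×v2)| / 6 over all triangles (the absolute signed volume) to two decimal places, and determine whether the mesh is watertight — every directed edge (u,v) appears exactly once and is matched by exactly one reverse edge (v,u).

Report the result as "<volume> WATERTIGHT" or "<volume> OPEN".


Per-triangle v0·(v1×v2)/6:
  t1: -4.0767
  t2: -0.4759
  t3: -1.8099
  t4: +10.6835
  t5: +11.4481
  t6: +3.3956
  t7: -0.4114
  t8: -0.0272
  t9: +7.7768
  t10: -0.9034
  t11: +0.6878
  t12: +7.0019
Σ = +33.2893 → |volume| = 33.29

Directed edges: 36 total, each appears once with its reverse present → watertight.

33.29 WATERTIGHT


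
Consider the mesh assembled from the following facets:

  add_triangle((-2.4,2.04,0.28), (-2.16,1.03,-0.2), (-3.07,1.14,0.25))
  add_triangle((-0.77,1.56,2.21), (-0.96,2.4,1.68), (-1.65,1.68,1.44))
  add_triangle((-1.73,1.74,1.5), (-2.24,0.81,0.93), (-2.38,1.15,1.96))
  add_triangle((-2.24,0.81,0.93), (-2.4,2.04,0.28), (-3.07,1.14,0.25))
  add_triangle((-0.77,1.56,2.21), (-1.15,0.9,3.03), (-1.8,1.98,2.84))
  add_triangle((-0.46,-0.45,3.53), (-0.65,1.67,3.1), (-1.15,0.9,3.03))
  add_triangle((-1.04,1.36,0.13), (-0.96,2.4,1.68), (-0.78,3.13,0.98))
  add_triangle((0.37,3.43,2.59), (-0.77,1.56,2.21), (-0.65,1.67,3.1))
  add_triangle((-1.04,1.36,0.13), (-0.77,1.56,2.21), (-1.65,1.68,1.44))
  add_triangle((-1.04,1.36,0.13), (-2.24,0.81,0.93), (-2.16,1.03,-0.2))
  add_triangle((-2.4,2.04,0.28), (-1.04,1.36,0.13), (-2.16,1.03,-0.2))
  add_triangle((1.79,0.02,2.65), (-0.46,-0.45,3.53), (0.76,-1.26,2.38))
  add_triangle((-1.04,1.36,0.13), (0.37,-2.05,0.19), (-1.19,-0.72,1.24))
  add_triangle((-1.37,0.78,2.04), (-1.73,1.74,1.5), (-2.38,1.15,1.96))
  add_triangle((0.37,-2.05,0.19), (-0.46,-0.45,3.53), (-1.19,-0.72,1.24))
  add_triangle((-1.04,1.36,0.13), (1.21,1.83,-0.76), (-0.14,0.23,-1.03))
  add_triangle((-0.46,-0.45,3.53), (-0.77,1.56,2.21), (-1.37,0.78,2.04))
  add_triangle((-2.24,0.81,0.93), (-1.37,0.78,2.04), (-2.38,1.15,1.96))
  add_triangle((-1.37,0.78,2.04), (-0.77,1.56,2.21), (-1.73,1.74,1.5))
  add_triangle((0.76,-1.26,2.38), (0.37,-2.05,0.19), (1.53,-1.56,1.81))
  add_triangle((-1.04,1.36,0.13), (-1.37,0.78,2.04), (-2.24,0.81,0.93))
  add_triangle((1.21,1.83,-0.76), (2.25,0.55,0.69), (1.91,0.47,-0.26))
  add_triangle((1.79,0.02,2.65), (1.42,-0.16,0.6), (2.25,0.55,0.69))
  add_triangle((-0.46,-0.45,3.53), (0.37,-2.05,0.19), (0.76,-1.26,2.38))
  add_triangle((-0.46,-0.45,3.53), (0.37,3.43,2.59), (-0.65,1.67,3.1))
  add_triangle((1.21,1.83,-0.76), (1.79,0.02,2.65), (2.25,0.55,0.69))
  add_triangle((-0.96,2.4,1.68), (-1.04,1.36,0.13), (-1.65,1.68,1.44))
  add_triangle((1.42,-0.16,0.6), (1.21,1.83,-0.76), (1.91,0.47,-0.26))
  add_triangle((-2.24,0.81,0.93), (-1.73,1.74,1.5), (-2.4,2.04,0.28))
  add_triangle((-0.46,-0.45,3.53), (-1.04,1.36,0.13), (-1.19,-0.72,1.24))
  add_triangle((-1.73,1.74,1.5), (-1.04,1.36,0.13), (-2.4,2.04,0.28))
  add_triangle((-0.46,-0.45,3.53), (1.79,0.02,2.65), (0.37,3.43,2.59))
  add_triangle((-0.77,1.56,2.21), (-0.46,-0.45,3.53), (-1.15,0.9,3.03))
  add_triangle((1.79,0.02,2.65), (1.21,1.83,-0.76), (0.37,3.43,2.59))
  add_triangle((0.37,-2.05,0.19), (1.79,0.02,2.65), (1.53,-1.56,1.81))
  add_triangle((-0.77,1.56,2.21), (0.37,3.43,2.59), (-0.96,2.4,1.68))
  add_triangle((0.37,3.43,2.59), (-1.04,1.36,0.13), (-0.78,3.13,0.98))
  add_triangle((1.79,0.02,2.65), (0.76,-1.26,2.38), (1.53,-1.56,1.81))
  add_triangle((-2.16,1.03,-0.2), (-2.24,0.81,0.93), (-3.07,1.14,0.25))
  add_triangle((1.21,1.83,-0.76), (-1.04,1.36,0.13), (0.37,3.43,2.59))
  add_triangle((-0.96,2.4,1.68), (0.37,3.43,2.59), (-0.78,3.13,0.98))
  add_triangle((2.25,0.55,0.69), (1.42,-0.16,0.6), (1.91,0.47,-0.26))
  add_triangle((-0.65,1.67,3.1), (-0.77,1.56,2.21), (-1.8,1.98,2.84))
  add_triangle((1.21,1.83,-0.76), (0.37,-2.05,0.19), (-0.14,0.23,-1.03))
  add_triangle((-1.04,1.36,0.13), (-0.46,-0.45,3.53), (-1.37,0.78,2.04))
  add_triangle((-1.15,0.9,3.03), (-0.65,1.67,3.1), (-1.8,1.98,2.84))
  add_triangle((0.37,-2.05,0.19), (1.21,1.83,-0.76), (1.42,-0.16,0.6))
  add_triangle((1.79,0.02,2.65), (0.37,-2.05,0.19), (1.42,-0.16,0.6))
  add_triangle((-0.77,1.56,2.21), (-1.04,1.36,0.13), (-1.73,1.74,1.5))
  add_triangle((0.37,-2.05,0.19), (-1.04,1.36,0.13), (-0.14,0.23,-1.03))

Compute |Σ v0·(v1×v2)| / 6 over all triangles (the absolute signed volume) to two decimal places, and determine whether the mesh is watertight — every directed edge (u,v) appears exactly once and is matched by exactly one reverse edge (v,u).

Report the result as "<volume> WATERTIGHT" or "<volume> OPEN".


28.95 WATERTIGHT

Per-triangle v0·(v1×v2)/6:
  t1: +0.2308
  t2: +0.4219
  t3: +0.3199
  t4: +0.4404
  t5: -0.3690
  t6: +0.7313
  t7: +0.3955
  t8: +0.4966
  t9: -0.2933
  t10: -0.3748
  t11: +0.0833
  t12: +1.4270
  t13: +0.2030
  t14: +0.3234
  t15: +1.3562
  t16: +0.6146
  t17: +0.9015
  t18: +0.0557
  t19: +0.4589
  t20: +0.6623
  t21: -0.5725
  t22: +0.4853
  t23: +0.3738
  t24: +1.0533
  t25: +1.4039
  t26: +1.0317
  t27: +0.3739
  t28: -0.2904
  t29: +0.6402
  t30: +1.1711
  t31: +0.2462
  t32: +4.5749
  t33: -0.4535
  t34: +3.7143
  t35: -0.1106
  t36: +0.7901
  t37: -0.3655
  t38: +0.7626
  t39: -0.0830
  t40: +1.9722
  t41: +0.8795
  t42: +0.1606
  t43: +0.1586
  t44: +0.5507
  t45: -0.2682
  t46: +0.5754
  t47: +0.5886
  t48: +0.9018
  t49: +0.3144
  t50: +0.2824
Σ = +28.9474 → |volume| = 28.95

Directed edges: 150 total, each appears once with its reverse present → watertight.


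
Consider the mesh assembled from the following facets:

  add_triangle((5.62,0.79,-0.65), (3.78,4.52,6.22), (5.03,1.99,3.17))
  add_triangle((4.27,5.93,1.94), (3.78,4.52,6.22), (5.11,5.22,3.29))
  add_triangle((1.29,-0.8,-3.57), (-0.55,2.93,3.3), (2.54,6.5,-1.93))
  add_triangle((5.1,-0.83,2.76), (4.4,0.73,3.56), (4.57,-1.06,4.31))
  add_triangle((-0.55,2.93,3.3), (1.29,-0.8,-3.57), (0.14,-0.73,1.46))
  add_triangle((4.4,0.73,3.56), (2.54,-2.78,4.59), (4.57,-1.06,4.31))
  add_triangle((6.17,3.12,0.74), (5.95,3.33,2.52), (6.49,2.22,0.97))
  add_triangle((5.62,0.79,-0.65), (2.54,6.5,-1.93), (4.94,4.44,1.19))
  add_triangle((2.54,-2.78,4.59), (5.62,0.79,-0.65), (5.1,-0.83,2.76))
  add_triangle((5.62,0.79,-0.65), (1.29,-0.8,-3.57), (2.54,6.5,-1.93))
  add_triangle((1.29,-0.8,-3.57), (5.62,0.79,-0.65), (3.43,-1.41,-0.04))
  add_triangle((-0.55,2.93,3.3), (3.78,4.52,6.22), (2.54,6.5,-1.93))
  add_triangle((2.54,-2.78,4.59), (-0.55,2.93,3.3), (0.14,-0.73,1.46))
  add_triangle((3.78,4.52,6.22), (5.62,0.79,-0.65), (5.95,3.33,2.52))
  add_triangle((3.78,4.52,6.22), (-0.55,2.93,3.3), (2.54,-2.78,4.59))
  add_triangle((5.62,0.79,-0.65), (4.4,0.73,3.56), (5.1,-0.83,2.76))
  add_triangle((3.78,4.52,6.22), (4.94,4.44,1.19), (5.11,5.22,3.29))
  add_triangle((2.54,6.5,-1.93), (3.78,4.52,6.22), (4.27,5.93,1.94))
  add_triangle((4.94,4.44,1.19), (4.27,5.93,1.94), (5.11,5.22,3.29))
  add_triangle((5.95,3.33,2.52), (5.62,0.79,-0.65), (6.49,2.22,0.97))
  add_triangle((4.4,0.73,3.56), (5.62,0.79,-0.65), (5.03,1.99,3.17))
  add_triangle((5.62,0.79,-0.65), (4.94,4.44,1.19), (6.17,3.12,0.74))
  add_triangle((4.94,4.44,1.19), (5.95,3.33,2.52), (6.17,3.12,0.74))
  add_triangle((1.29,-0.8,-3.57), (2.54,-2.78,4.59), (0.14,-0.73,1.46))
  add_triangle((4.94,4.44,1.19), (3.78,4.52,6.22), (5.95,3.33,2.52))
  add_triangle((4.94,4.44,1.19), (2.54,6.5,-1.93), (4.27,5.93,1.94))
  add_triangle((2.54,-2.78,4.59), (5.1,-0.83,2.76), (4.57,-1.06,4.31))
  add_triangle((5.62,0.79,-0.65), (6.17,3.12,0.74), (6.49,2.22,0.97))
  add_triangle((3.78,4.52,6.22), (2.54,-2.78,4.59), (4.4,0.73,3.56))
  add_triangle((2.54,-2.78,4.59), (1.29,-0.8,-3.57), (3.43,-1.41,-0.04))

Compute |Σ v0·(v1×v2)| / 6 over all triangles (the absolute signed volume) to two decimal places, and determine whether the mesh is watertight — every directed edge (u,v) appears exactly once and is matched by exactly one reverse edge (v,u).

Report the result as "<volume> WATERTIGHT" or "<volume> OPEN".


Per-triangle v0·(v1×v2)/6:
  t1: +6.0169
  t2: +5.5104
  t3: -0.2484
  t4: +2.5746
  t5: -1.2742
  t6: +1.9421
  t7: +2.0357
  t8: +15.8751
  t9: +2.7668
  t10: +21.1869
  t11: +6.3906
  t12: +22.9825
  t13: +2.2380
  t14: +3.5633
  t15: +16.3385
  t16: +6.2454
  t17: +0.8387
  t18: +7.9240
  t19: +3.0762
  t20: -0.0892
  t21: +4.4977
  t22: +1.3833
  t23: +3.4100
  t24: +1.1282
  t25: +9.8250
  t26: +7.5430
  t27: +2.8307
  t28: +1.8500
  t29: +14.6591
  t30: +4.2400
Σ = +177.2610 → |volume| = 177.26

Directed edges: 90 total; 6 unmatched, e.g. (3.78,4.52,6.22)→(5.03,1.99,3.17) → open.

177.26 OPEN


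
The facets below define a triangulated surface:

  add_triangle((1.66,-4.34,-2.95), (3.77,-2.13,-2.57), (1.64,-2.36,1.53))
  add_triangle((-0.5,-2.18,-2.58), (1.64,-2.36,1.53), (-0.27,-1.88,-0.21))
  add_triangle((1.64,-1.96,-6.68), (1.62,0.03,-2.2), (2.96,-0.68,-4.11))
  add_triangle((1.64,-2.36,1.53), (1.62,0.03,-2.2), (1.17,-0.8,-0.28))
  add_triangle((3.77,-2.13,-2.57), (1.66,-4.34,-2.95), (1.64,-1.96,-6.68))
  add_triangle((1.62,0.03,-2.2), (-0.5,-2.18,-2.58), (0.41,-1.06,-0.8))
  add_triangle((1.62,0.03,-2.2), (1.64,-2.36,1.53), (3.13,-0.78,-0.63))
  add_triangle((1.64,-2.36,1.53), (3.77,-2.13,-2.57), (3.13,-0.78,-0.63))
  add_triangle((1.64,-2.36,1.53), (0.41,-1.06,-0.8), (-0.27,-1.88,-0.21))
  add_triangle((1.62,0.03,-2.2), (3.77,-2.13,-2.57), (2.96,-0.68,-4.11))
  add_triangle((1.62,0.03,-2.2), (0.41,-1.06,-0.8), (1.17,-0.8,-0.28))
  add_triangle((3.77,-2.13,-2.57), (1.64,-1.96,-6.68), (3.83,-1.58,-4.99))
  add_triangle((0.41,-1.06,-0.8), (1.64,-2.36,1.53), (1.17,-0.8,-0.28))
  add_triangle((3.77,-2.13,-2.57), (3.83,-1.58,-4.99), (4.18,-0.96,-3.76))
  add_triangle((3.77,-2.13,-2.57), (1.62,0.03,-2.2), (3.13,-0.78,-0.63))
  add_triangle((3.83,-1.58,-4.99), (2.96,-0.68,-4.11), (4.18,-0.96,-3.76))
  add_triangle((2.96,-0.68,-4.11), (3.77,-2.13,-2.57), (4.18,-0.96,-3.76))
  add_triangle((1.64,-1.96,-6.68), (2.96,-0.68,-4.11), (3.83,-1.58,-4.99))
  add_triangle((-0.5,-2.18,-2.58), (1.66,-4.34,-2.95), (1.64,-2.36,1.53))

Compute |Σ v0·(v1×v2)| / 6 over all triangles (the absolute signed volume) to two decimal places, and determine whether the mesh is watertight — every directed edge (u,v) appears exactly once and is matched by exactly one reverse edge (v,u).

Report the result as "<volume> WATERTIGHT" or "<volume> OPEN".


30.41 OPEN

Per-triangle v0·(v1×v2)/6:
  t1: +7.2983
  t2: +1.3437
  t3: +0.8349
  t4: +0.0112
  t5: +10.7090
  t6: -0.7969
  t7: -1.4867
  t8: +2.9989
  t9: -0.7386
  t10: +0.5595
  t11: -0.4312
  t12: +3.5854
  t13: -0.4618
  t14: +1.7612
  t15: +1.5736
  t16: +0.7060
  t17: -1.2748
  t18: +1.7769
  t19: +2.4381
Σ = +30.4068 → |volume| = 30.41

Directed edges: 57 total; 7 unmatched, e.g. (-0.27,-1.88,-0.21)→(-0.5,-2.18,-2.58) → open.


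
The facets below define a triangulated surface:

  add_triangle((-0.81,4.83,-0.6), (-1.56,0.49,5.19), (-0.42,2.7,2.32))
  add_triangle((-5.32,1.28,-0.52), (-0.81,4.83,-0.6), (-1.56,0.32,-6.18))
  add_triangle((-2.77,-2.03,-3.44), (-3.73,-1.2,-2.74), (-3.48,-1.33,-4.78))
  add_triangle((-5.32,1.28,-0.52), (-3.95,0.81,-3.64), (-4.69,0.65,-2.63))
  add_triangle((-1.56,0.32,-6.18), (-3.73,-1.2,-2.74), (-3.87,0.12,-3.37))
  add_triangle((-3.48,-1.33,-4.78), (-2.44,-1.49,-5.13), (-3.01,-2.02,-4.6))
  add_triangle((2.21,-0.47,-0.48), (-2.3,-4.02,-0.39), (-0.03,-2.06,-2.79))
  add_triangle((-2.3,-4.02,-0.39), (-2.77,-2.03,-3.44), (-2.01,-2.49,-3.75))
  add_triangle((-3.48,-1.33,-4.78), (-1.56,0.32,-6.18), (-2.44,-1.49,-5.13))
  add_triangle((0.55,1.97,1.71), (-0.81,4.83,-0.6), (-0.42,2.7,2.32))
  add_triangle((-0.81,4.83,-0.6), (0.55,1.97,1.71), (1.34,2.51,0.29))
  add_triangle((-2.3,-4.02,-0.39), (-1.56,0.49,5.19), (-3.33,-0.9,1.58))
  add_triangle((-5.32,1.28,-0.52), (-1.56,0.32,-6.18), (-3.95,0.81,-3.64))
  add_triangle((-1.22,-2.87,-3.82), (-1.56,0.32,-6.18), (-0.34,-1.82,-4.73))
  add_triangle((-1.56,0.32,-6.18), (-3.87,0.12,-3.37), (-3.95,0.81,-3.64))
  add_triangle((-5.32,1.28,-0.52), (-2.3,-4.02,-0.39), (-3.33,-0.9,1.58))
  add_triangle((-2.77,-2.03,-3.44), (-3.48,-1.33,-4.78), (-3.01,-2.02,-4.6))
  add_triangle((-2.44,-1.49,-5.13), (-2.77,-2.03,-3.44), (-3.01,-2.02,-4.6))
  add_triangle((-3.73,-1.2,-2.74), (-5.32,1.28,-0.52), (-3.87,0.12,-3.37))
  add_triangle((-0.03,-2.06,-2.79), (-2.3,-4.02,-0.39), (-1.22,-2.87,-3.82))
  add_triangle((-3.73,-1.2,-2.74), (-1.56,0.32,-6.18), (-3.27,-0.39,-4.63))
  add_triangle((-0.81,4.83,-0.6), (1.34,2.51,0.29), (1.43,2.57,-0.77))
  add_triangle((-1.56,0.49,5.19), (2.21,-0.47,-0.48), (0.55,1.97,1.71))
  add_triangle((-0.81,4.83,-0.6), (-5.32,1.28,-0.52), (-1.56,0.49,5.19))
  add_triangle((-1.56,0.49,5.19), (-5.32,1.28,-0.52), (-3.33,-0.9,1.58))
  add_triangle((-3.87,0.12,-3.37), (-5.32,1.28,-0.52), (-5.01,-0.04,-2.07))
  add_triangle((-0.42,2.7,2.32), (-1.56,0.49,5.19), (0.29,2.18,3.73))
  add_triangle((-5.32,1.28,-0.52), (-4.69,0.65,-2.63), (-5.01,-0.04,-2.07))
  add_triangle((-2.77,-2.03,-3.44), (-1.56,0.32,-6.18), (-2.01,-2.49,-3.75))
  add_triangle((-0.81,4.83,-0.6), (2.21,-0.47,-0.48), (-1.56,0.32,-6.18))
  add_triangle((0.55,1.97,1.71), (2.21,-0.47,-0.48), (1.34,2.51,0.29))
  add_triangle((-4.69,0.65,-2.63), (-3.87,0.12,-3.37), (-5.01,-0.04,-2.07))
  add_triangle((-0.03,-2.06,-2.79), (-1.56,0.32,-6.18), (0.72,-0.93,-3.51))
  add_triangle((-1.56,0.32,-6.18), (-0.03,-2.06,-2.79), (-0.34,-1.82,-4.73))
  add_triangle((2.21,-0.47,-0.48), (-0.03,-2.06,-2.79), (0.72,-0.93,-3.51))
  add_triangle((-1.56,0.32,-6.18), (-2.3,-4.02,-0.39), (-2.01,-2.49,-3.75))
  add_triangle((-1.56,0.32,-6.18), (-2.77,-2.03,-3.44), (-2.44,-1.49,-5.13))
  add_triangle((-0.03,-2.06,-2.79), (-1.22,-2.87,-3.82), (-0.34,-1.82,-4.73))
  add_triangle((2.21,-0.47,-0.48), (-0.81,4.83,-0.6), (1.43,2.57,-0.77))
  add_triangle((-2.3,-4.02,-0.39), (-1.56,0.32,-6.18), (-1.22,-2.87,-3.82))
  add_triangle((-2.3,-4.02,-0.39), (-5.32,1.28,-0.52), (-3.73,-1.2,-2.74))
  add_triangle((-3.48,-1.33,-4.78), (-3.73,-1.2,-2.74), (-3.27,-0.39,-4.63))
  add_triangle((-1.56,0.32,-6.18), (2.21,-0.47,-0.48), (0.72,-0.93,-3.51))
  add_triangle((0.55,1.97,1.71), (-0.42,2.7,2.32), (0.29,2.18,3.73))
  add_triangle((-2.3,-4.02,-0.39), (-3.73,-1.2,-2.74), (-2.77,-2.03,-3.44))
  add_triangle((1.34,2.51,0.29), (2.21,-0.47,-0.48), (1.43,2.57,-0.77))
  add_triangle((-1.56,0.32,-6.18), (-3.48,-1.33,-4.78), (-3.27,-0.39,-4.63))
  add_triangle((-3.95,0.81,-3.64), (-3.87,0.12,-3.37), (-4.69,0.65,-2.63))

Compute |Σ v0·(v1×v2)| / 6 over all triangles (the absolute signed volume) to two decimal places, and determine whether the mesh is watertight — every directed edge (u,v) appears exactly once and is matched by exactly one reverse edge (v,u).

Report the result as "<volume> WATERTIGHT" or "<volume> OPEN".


Per-triangle v0·(v1×v2)/6:
  t1: +3.2976
  t2: +24.7975
  t3: +1.3905
  t4: +1.1100
  t5: +4.0026
  t6: +0.7465
  t7: +3.9676
  t8: +2.5092
  t9: +2.2505
  t10: +1.8303
  t11: +2.3444
  t12: +7.6433
  t13: +0.5906
  t14: +3.2423
  t15: +2.1030
  t16: +7.9761
  t17: +0.4463
  t18: +0.0616
  t19: +3.8554
  t20: +1.9931
  t21: -0.9334
  t22: +1.5405
  t23: +3.6225
  t24: +22.0095
  t25: +8.2523
  t26: -2.1671
  t27: +2.5899
  t28: +1.7276
  t29: +2.8389
  t30: +11.1871
  t31: +1.4367
  t32: +0.9294
  t33: +2.8745
  t34: -0.5050
  t35: +1.7523
  t36: -1.6614
  t37: -0.8345
  t38: +0.9235
  t39: +0.0333
  t40: +5.8924
  t41: +9.3253
  t42: +1.2066
  t43: +1.8508
  t44: +0.7107
  t45: +3.7854
  t46: +1.0881
  t47: +1.9396
  t48: +0.7100
Σ = +158.2836 → |volume| = 158.28

Directed edges: 144 total; 6 unmatched, e.g. (2.21,-0.47,-0.48)→(-2.3,-4.02,-0.39) → open.

158.28 OPEN
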